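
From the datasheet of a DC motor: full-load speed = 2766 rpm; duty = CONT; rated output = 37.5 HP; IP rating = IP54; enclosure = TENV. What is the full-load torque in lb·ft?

P_out = 37.5 × 746 = 27975 W
ω = 2π × 2766/60 = 289.7 rad/s
τ = P_out/ω = 27975/289.7 = 96.57 N·m
In lb·ft: 96.57/1.356 = 71.2 lb·ft

71.2 lb·ft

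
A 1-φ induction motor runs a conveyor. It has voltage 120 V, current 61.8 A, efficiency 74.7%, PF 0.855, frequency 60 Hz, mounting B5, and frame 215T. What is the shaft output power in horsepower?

P_in = V·I·cosφ = 120 × 61.8 × 0.855 = 6341 W
P_out = η·P_in = 0.747 × 6341 = 4737 W
= 4737/746 = 6.35 HP

6.35 HP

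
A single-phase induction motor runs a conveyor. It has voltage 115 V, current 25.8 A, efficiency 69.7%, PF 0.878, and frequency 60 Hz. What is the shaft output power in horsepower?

P_in = V·I·cosφ = 115 × 25.8 × 0.878 = 2605 W
P_out = η·P_in = 0.697 × 2605 = 1816 W
= 1816/746 = 2.43 HP

2.43 HP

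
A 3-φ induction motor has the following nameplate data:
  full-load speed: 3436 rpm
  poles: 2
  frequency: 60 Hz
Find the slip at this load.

n_s = 120f/p = 120×60/2 = 3600 rpm
s = (n_s − n)/n_s = (3600 − 3436)/3600 = 0.0456

4.56 %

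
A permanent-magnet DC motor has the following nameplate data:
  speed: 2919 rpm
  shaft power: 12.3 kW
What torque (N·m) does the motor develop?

ω = 2π × 2919/60 = 305.7 rad/s
τ = P/ω = 12300/305.7 = 40.2 N·m

40.2 N·m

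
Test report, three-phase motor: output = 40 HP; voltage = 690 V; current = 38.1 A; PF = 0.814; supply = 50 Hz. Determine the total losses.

P_in = √3·V·I·cosφ = 1.732×690×38.1×0.814 = 37063 W
P_out = 40×746 = 29840 W
Losses = P_in − P_out = 37063 − 29840 = 7223 W

7220 W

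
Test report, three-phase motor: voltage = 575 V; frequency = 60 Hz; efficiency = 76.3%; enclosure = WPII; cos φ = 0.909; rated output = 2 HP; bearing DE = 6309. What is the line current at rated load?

2.16 A

P_out = 2 × 746 = 1492 W
P_in = P_out / η = 1492 / 0.763 = 1955 W
I_L = P_in / (√3·V_L·cosφ) = 1955 / (1.732 × 575 × 0.909) = 2.16 A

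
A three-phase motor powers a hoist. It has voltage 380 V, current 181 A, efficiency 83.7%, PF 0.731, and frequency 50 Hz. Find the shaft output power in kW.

P_in = √3·V·I·cosφ = 1.732 × 380 × 181 × 0.731 = 87082 W
P_out = η·P_in = 0.837 × 87082 = 72888 W

72.9 kW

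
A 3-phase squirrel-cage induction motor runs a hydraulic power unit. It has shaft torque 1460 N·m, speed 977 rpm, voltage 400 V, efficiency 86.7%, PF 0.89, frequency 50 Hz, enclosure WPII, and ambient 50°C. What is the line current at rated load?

279 A

ω = 2π×977/60 = 102.3 rad/s; P_out = τω = 1460 × 102.3 = 149358 W
P_in = P_out / η = 149358 / 0.867 = 172270 W
I_L = P_in / (√3·V_L·cosφ) = 172270 / (1.732 × 400 × 0.89) = 279 A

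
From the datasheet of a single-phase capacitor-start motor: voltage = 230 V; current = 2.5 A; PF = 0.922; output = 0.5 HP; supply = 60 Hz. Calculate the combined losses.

P_in = V·I·cosφ = 230×2.5×0.922 = 530 W
P_out = 0.5×746 = 373 W
Losses = P_in − P_out = 530 − 373 = 157 W

157 W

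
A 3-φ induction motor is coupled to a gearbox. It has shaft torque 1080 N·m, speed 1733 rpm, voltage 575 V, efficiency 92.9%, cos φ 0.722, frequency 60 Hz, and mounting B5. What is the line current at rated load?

ω = 2π×1733/60 = 181.5 rad/s; P_out = τω = 1080 × 181.5 = 196020 W
P_in = P_out / η = 196020 / 0.929 = 211001 W
I_L = P_in / (√3·V_L·cosφ) = 211001 / (1.732 × 575 × 0.722) = 293 A

293 A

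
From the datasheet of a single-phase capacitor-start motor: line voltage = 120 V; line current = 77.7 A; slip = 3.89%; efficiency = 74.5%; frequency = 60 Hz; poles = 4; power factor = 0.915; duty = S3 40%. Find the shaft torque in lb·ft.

25.9 lb·ft

P_in = V·I·cosφ = 120 × 77.7 × 0.915 = 8531 W
P_out = η·P_in = 0.745 × 8531 = 6356 W
n_s = 120×60/4 = 1800 rpm; n = 1800×(1−0.0389) = 1730 rpm
ω = 2π×1730/60 = 181.2 rad/s
τ = P_out/ω = 6356/181.2 = 35.08 N·m
In lb·ft: 35.08/1.356 = 25.9 lb·ft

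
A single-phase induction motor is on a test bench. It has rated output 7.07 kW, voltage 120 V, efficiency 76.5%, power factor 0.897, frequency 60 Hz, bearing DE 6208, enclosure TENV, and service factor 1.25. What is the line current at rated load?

85.9 A

P_out = 7.07 kW = 7070 W
P_in = P_out / η = 7070 / 0.765 = 9242 W
I = P_in / (V·cosφ) = 9242 / (120 × 0.897) = 85.9 A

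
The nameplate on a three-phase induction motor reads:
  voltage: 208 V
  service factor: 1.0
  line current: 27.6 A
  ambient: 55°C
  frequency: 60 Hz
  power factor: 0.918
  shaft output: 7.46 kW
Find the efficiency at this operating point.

81.7 %

P_out = 7.46 kW = 7460 W
P_in = √3·V_L·I_L·cosφ = 1.732 × 208 × 27.6 × 0.918 = 9128 W
η = P_out / P_in = 7460 / 9128 = 0.817 = 81.7%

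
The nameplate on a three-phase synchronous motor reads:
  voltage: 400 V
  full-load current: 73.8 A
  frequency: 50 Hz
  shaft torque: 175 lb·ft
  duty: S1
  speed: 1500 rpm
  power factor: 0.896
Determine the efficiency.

81.4 %

τ = 175 lb·ft × 1.356 = 237.3 N·m
ω = 2π × 1500/60 = 157.1 rad/s; P_out = τω = 237.3 × 157.1 = 37280 W
P_in = √3·V_L·I_L·cosφ = 1.732 × 400 × 73.8 × 0.896 = 45811 W
η = P_out / P_in = 37280 / 45811 = 0.814 = 81.4%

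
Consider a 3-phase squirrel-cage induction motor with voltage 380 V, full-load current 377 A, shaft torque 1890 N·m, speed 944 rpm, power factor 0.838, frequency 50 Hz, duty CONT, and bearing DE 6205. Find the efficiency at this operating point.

89.9 %

ω = 2π × 944/60 = 98.86 rad/s; P_out = τω = 1890 × 98.86 = 186845 W
P_in = √3·V_L·I_L·cosφ = 1.732 × 380 × 377 × 0.838 = 207930 W
η = P_out / P_in = 186845 / 207930 = 0.899 = 89.9%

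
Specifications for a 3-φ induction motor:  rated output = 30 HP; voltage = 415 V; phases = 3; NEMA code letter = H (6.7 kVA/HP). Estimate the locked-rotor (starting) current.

280 A

S_LR = 6.7 × 30 = 201 kVA
I_LR = S_LR/(√3·V_L) = 201000/(1.732×415) = 280 A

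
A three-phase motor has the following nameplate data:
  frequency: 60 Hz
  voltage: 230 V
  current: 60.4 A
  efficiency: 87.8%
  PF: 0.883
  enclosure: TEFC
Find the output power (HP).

P_in = √3·V·I·cosφ = 1.732 × 230 × 60.4 × 0.883 = 21246 W
P_out = η·P_in = 0.878 × 21246 = 18654 W
= 18654/746 = 25 HP

25 HP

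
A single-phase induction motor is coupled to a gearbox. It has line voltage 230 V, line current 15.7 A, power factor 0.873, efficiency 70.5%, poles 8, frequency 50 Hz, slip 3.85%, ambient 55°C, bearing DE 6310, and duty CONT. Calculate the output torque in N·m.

P_in = V·I·cosφ = 230 × 15.7 × 0.873 = 3152 W
P_out = η·P_in = 0.705 × 3152 = 2222 W
n_s = 120×50/8 = 750 rpm; n = 750×(1−0.0385) = 721 rpm
ω = 2π×721/60 = 75.5 rad/s
τ = P_out/ω = 2222/75.5 = 29.4 N·m

29.4 N·m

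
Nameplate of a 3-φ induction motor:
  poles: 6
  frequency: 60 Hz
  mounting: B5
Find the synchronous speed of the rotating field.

1200 rpm

n_s = 120f/p = 120×60/6 = 1200 rpm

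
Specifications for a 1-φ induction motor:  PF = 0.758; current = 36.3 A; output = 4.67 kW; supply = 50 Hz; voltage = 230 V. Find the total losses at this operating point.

1660 W

P_in = V·I·cosφ = 230×36.3×0.758 = 6329 W
P_out = 4670 W
Losses = P_in − P_out = 6329 − 4670 = 1659 W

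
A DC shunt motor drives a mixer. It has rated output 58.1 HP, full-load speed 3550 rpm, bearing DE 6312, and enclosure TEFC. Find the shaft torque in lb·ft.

86 lb·ft

P_out = 58.1 × 746 = 43343 W
ω = 2π × 3550/60 = 371.8 rad/s
τ = P_out/ω = 43343/371.8 = 116.6 N·m
In lb·ft: 116.6/1.356 = 86 lb·ft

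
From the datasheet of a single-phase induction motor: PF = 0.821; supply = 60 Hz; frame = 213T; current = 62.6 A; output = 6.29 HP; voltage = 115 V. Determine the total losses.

P_in = V·I·cosφ = 115×62.6×0.821 = 5910 W
P_out = 6.29×746 = 4692 W
Losses = P_in − P_out = 5910 − 4692 = 1218 W

1.22 kW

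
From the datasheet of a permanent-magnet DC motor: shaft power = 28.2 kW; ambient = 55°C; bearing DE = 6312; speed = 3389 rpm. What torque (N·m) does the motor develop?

79.5 N·m

ω = 2π × 3389/60 = 354.9 rad/s
τ = P/ω = 28200/354.9 = 79.5 N·m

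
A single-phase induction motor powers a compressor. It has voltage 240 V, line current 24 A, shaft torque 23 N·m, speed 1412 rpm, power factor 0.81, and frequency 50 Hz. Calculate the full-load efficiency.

ω = 2π × 1412/60 = 147.9 rad/s; P_out = τω = 23 × 147.9 = 3402 W
P_in = V·I·cosφ = 240 × 24 × 0.81 = 4666 W
η = P_out / P_in = 3402 / 4666 = 0.729 = 72.9%

72.9 %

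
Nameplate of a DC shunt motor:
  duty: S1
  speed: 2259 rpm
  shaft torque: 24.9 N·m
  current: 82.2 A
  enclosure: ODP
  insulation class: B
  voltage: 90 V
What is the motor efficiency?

79.6 %

ω = 2π × 2259/60 = 236.6 rad/s; P_out = τω = 24.9 × 236.6 = 5891 W
P_in = V·I = 90 × 82.2 = 7398 W
η = P_out / P_in = 5891 / 7398 = 0.796 = 79.6%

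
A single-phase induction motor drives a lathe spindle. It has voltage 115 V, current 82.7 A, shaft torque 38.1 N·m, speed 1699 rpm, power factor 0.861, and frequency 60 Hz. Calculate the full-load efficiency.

ω = 2π × 1699/60 = 177.9 rad/s; P_out = τω = 38.1 × 177.9 = 6778 W
P_in = V·I·cosφ = 115 × 82.7 × 0.861 = 8189 W
η = P_out / P_in = 6778 / 8189 = 0.828 = 82.8%

82.8 %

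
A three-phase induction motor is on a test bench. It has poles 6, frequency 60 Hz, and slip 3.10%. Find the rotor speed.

n_s = 120f/p = 120×60/6 = 1200 rpm
n = n_s(1 − s) = 1200 × (1 − 0.031) = 1163 rpm

1163 rpm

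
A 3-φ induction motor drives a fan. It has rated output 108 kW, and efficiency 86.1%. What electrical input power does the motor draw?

P_out = 108000 W
P_in = P_out/η = 108000/0.861 = 125436 W = 125 kW

125 kW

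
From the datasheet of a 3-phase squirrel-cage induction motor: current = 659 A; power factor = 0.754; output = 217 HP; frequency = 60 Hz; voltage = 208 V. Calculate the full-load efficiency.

90.4 %

P_out = 217 × 746 = 161882 W
P_in = √3·V_L·I_L·cosφ = 1.732 × 208 × 659 × 0.754 = 179006 W
η = P_out / P_in = 161882 / 179006 = 0.904 = 90.4%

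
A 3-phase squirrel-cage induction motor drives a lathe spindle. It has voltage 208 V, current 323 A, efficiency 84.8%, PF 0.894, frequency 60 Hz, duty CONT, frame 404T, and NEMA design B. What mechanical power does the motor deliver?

P_in = √3·V·I·cosφ = 1.732 × 208 × 323 × 0.894 = 104028 W
P_out = η·P_in = 0.848 × 104028 = 88216 W

88.2 kW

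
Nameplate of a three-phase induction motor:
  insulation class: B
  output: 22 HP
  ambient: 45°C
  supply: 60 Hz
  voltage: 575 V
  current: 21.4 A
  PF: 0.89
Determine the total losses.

2.56 kW

P_in = √3·V·I·cosφ = 1.732×575×21.4×0.89 = 18968 W
P_out = 22×746 = 16412 W
Losses = P_in − P_out = 18968 − 16412 = 2556 W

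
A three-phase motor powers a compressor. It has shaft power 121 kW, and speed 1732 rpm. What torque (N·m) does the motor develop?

667 N·m

ω = 2π × 1732/60 = 181.4 rad/s
τ = P/ω = 121000/181.4 = 667 N·m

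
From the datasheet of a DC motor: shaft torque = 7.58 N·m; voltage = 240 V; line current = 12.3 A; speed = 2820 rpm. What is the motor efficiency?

75.8 %

ω = 2π × 2820/60 = 295.3 rad/s; P_out = τω = 7.58 × 295.3 = 2238 W
P_in = V·I = 240 × 12.3 = 2952 W
η = P_out / P_in = 2238 / 2952 = 0.758 = 75.8%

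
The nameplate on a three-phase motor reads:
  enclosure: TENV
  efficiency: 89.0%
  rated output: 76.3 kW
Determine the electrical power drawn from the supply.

85.7 kW

P_out = 76300 W
P_in = P_out/η = 76300/0.89 = 85730 W = 85.7 kW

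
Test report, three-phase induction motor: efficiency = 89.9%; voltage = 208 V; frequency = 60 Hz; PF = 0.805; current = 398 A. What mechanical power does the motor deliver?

P_in = √3·V·I·cosφ = 1.732 × 208 × 398 × 0.805 = 115422 W
P_out = η·P_in = 0.899 × 115422 = 103764 W

104 kW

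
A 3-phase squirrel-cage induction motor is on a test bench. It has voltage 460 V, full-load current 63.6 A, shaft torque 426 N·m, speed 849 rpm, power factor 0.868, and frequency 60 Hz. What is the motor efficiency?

ω = 2π × 849/60 = 88.91 rad/s; P_out = τω = 426 × 88.91 = 37876 W
P_in = √3·V_L·I_L·cosφ = 1.732 × 460 × 63.6 × 0.868 = 43983 W
η = P_out / P_in = 37876 / 43983 = 0.861 = 86.1%

86.1 %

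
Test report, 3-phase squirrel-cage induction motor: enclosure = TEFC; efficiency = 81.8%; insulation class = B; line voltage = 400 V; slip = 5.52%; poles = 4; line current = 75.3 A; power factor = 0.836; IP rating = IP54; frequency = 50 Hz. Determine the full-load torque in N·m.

P_in = √3·V·I·cosφ = 1.732 × 400 × 75.3 × 0.836 = 43612 W
P_out = η·P_in = 0.818 × 43612 = 35675 W
n_s = 120×50/4 = 1500 rpm; n = 1500×(1−0.0552) = 1417 rpm
ω = 2π×1417/60 = 148.4 rad/s
τ = P_out/ω = 35675/148.4 = 240 N·m

240 N·m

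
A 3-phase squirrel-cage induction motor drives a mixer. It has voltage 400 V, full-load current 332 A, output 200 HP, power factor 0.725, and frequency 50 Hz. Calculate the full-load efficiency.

P_out = 200 × 746 = 149200 W
P_in = √3·V_L·I_L·cosφ = 1.732 × 400 × 332 × 0.725 = 166757 W
η = P_out / P_in = 149200 / 166757 = 0.895 = 89.5%

89.5 %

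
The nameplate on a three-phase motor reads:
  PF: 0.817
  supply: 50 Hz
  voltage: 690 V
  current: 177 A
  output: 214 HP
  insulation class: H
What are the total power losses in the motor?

13200 W

P_in = √3·V·I·cosφ = 1.732×690×177×0.817 = 172819 W
P_out = 214×746 = 159644 W
Losses = P_in − P_out = 172819 − 159644 = 13175 W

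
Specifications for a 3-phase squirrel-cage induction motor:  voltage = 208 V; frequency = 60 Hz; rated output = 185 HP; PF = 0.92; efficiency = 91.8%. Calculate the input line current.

454 A

P_out = 185 × 746 = 138010 W
P_in = P_out / η = 138010 / 0.918 = 150338 W
I_L = P_in / (√3·V_L·cosφ) = 150338 / (1.732 × 208 × 0.92) = 454 A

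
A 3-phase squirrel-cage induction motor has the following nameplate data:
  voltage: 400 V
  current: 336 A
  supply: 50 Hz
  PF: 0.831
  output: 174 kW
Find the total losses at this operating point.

19.4 kW

P_in = √3·V·I·cosφ = 1.732×400×336×0.831 = 193441 W
P_out = 174000 W
Losses = P_in − P_out = 193441 − 174000 = 19441 W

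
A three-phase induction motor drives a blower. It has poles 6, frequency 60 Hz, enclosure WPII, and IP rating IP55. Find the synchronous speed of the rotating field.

n_s = 120f/p = 120×60/6 = 1200 rpm

1200 rpm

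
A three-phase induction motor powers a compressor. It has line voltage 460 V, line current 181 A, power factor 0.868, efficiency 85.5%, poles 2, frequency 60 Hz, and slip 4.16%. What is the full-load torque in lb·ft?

218 lb·ft

P_in = √3·V·I·cosφ = 1.732 × 460 × 181 × 0.868 = 125171 W
P_out = η·P_in = 0.855 × 125171 = 107021 W
n_s = 120×60/2 = 3600 rpm; n = 3600×(1−0.0416) = 3450 rpm
ω = 2π×3450/60 = 361.3 rad/s
τ = P_out/ω = 107021/361.3 = 296.2 N·m
In lb·ft: 296.2/1.356 = 218 lb·ft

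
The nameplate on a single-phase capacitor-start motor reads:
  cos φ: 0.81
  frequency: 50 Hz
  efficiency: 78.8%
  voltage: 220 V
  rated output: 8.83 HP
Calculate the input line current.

46.9 A

P_out = 8.83 × 746 = 6587 W
P_in = P_out / η = 6587 / 0.788 = 8359 W
I = P_in / (V·cosφ) = 8359 / (220 × 0.81) = 46.9 A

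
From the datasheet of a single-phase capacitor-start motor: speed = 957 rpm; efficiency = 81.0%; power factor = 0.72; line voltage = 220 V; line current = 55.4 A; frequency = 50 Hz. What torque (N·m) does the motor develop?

P_in = V·I·cosφ = 220 × 55.4 × 0.72 = 8775 W
P_out = η·P_in = 0.81 × 8775 = 7108 W
n = 957 rpm
ω = 2π×957/60 = 100.2 rad/s
τ = P_out/ω = 7108/100.2 = 70.9 N·m

70.9 N·m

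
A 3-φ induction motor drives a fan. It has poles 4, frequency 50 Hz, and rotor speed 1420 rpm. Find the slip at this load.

n_s = 120f/p = 120×50/4 = 1500 rpm
s = (n_s − n)/n_s = (1500 − 1420)/1500 = 0.0533

5.3 %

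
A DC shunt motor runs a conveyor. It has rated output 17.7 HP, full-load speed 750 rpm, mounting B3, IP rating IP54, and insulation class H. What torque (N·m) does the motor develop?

168 N·m

P_out = 17.7 × 746 = 13204 W
ω = 2π × 750/60 = 78.54 rad/s
τ = P_out/ω = 13204/78.54 = 168 N·m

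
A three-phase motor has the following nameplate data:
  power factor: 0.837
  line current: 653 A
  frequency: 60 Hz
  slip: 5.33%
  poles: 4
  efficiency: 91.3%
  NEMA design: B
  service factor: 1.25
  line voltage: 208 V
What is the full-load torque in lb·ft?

743 lb·ft

P_in = √3·V·I·cosφ = 1.732 × 208 × 653 × 0.837 = 196902 W
P_out = η·P_in = 0.913 × 196902 = 179772 W
n_s = 120×60/4 = 1800 rpm; n = 1800×(1−0.0533) = 1704 rpm
ω = 2π×1704/60 = 178.4 rad/s
τ = P_out/ω = 179772/178.4 = 1008 N·m
In lb·ft: 1008/1.356 = 743 lb·ft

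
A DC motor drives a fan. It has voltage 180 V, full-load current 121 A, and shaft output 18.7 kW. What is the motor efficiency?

85.9 %

P_out = 18.7 kW = 18700 W
P_in = V·I = 180 × 121 = 21780 W
η = P_out / P_in = 18700 / 21780 = 0.859 = 85.9%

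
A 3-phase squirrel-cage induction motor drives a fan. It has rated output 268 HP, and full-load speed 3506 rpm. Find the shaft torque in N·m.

P_out = 268 × 746 = 199928 W
ω = 2π × 3506/60 = 367.1 rad/s
τ = P_out/ω = 199928/367.1 = 545 N·m

545 N·m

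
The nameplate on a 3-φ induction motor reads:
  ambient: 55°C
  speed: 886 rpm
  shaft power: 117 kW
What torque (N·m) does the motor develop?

1260 N·m

ω = 2π × 886/60 = 92.78 rad/s
τ = P/ω = 117000/92.78 = 1260 N·m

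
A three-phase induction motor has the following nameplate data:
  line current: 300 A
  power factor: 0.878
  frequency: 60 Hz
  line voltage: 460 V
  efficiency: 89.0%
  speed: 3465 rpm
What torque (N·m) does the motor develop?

515 N·m

P_in = √3·V·I·cosφ = 1.732 × 460 × 300 × 0.878 = 209856 W
P_out = η·P_in = 0.89 × 209856 = 186772 W
n = 3465 rpm
ω = 2π×3465/60 = 362.9 rad/s
τ = P_out/ω = 186772/362.9 = 515 N·m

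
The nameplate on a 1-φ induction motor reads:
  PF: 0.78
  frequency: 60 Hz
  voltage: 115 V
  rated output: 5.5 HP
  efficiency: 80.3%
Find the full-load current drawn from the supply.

57 A

P_out = 5.5 × 746 = 4103 W
P_in = P_out / η = 4103 / 0.803 = 5110 W
I = P_in / (V·cosφ) = 5110 / (115 × 0.78) = 57 A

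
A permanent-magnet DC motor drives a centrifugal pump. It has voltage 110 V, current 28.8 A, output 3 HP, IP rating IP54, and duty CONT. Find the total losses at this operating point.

P_in = V·I = 110×28.8 = 3168 W
P_out = 3×746 = 2238 W
Losses = P_in − P_out = 3168 − 2238 = 930 W

930 W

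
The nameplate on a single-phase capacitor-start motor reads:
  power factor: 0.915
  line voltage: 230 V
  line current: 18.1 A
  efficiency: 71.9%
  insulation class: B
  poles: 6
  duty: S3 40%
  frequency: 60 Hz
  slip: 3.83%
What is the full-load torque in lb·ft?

P_in = V·I·cosφ = 230 × 18.1 × 0.915 = 3809 W
P_out = η·P_in = 0.719 × 3809 = 2739 W
n_s = 120×60/6 = 1200 rpm; n = 1200×(1−0.0383) = 1154 rpm
ω = 2π×1154/60 = 120.8 rad/s
τ = P_out/ω = 2739/120.8 = 22.67 N·m
In lb·ft: 22.67/1.356 = 16.7 lb·ft

16.7 lb·ft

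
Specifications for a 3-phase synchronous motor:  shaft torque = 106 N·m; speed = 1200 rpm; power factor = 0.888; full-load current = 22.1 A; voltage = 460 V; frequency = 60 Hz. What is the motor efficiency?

85.2 %

ω = 2π × 1200/60 = 125.7 rad/s; P_out = τω = 106 × 125.7 = 13324 W
P_in = √3·V_L·I_L·cosφ = 1.732 × 460 × 22.1 × 0.888 = 15635 W
η = P_out / P_in = 13324 / 15635 = 0.852 = 85.2%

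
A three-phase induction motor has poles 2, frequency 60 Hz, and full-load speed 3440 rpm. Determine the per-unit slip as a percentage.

4.4 %

n_s = 120f/p = 120×60/2 = 3600 rpm
s = (n_s − n)/n_s = (3600 − 3440)/3600 = 0.0444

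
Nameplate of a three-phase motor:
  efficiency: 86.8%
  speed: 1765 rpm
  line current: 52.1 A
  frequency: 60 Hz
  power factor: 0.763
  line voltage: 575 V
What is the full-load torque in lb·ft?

P_in = √3·V·I·cosφ = 1.732 × 575 × 52.1 × 0.763 = 39589 W
P_out = η·P_in = 0.868 × 39589 = 34363 W
n = 1765 rpm
ω = 2π×1765/60 = 184.8 rad/s
τ = P_out/ω = 34363/184.8 = 185.9 N·m
In lb·ft: 185.9/1.356 = 137 lb·ft

137 lb·ft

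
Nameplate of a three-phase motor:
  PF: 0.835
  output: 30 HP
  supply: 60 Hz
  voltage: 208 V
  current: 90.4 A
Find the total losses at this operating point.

4.81 kW

P_in = √3·V·I·cosφ = 1.732×208×90.4×0.835 = 27194 W
P_out = 30×746 = 22380 W
Losses = P_in − P_out = 27194 − 22380 = 4814 W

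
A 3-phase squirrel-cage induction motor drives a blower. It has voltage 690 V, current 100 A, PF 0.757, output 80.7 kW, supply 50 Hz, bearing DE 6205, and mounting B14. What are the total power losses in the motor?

9770 W

P_in = √3·V·I·cosφ = 1.732×690×100×0.757 = 90468 W
P_out = 80700 W
Losses = P_in − P_out = 90468 − 80700 = 9768 W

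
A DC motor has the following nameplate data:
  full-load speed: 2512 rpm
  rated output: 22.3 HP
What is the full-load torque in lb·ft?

P_out = 22.3 × 746 = 16636 W
ω = 2π × 2512/60 = 263.1 rad/s
τ = P_out/ω = 16636/263.1 = 63.23 N·m
In lb·ft: 63.23/1.356 = 46.6 lb·ft

46.6 lb·ft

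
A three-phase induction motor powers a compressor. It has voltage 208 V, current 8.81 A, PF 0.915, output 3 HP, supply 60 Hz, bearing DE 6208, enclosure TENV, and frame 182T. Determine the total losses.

P_in = √3·V·I·cosφ = 1.732×208×8.81×0.915 = 2904 W
P_out = 3×746 = 2238 W
Losses = P_in − P_out = 2904 − 2238 = 666 W

666 W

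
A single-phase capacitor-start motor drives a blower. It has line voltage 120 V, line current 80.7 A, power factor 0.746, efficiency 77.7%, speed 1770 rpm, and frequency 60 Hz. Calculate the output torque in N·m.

P_in = V·I·cosφ = 120 × 80.7 × 0.746 = 7224 W
P_out = η·P_in = 0.777 × 7224 = 5613 W
n = 1770 rpm
ω = 2π×1770/60 = 185.4 rad/s
τ = P_out/ω = 5613/185.4 = 30.3 N·m

30.3 N·m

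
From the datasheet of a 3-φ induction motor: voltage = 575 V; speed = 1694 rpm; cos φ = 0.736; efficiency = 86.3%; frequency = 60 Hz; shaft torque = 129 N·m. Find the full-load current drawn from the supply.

ω = 2π×1694/60 = 177.4 rad/s; P_out = τω = 129 × 177.4 = 22885 W
P_in = P_out / η = 22885 / 0.863 = 26518 W
I_L = P_in / (√3·V_L·cosφ) = 26518 / (1.732 × 575 × 0.736) = 36.2 A

36.2 A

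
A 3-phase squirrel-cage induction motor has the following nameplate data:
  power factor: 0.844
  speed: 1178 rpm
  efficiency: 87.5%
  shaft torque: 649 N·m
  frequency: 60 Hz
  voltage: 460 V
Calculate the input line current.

136 A

ω = 2π×1178/60 = 123.4 rad/s; P_out = τω = 649 × 123.4 = 80087 W
P_in = P_out / η = 80087 / 0.875 = 91528 W
I_L = P_in / (√3·V_L·cosφ) = 91528 / (1.732 × 460 × 0.844) = 136 A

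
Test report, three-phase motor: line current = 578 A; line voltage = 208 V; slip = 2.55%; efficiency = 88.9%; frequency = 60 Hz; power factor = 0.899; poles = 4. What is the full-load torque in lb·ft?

668 lb·ft

P_in = √3·V·I·cosφ = 1.732 × 208 × 578 × 0.899 = 187197 W
P_out = η·P_in = 0.889 × 187197 = 166418 W
n_s = 120×60/4 = 1800 rpm; n = 1800×(1−0.0255) = 1754 rpm
ω = 2π×1754/60 = 183.7 rad/s
τ = P_out/ω = 166418/183.7 = 905.9 N·m
In lb·ft: 905.9/1.356 = 668 lb·ft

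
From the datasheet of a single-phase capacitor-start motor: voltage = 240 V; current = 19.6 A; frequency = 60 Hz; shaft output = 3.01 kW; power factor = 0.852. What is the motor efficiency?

75.1 %

P_out = 3.01 kW = 3010 W
P_in = V·I·cosφ = 240 × 19.6 × 0.852 = 4008 W
η = P_out / P_in = 3010 / 4008 = 0.751 = 75.1%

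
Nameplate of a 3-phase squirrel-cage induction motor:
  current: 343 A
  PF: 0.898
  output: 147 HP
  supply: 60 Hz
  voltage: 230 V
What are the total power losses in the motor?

13000 W

P_in = √3·V·I·cosφ = 1.732×230×343×0.898 = 122700 W
P_out = 147×746 = 109662 W
Losses = P_in − P_out = 122700 − 109662 = 13038 W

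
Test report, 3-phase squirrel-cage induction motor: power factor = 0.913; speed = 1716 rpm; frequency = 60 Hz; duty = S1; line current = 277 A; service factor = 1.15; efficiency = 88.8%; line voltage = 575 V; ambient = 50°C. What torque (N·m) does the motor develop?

1240 N·m

P_in = √3·V·I·cosφ = 1.732 × 575 × 277 × 0.913 = 251864 W
P_out = η·P_in = 0.888 × 251864 = 223655 W
n = 1716 rpm
ω = 2π×1716/60 = 179.7 rad/s
τ = P_out/ω = 223655/179.7 = 1240 N·m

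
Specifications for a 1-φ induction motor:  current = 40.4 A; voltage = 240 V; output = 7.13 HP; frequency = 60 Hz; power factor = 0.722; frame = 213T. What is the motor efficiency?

P_out = 7.13 × 746 = 5319 W
P_in = V·I·cosφ = 240 × 40.4 × 0.722 = 7001 W
η = P_out / P_in = 5319 / 7001 = 0.760 = 76.0%

76.0 %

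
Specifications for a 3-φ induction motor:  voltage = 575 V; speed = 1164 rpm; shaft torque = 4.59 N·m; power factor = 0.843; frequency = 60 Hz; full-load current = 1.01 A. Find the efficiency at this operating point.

66.0 %

ω = 2π × 1164/60 = 121.9 rad/s; P_out = τω = 4.59 × 121.9 = 560 W
P_in = √3·V_L·I_L·cosφ = 1.732 × 575 × 1.01 × 0.843 = 848 W
η = P_out / P_in = 560 / 848 = 0.660 = 66.0%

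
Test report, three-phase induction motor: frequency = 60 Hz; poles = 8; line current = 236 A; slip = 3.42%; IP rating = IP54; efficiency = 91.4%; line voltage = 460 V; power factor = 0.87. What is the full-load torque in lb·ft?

1210 lb·ft

P_in = √3·V·I·cosφ = 1.732 × 460 × 236 × 0.87 = 163583 W
P_out = η·P_in = 0.914 × 163583 = 149515 W
n_s = 120×60/8 = 900 rpm; n = 900×(1−0.0342) = 869 rpm
ω = 2π×869/60 = 91 rad/s
τ = P_out/ω = 149515/91 = 1643 N·m
In lb·ft: 1643/1.356 = 1210 lb·ft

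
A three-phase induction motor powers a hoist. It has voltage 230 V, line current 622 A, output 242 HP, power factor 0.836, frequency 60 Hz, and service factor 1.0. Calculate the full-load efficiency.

87.2 %

P_out = 242 × 746 = 180532 W
P_in = √3·V_L·I_L·cosφ = 1.732 × 230 × 622 × 0.836 = 207144 W
η = P_out / P_in = 180532 / 207144 = 0.872 = 87.2%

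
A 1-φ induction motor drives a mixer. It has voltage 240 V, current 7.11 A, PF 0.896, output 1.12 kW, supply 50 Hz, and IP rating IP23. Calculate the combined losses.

409 W

P_in = V·I·cosφ = 240×7.11×0.896 = 1529 W
P_out = 1120 W
Losses = P_in − P_out = 1529 − 1120 = 409 W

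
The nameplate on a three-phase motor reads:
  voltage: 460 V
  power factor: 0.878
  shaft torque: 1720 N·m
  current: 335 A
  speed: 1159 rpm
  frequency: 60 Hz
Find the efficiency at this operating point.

ω = 2π × 1159/60 = 121.4 rad/s; P_out = τω = 1720 × 121.4 = 208808 W
P_in = √3·V_L·I_L·cosφ = 1.732 × 460 × 335 × 0.878 = 234339 W
η = P_out / P_in = 208808 / 234339 = 0.891 = 89.1%

89.1 %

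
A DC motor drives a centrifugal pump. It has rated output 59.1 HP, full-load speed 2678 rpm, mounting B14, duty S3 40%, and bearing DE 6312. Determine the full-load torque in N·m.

157 N·m

P_out = 59.1 × 746 = 44089 W
ω = 2π × 2678/60 = 280.4 rad/s
τ = P_out/ω = 44089/280.4 = 157 N·m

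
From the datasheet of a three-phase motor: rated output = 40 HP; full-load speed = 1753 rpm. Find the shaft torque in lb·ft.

120 lb·ft

P_out = 40 × 746 = 29840 W
ω = 2π × 1753/60 = 183.6 rad/s
τ = P_out/ω = 29840/183.6 = 162.5 N·m
In lb·ft: 162.5/1.356 = 120 lb·ft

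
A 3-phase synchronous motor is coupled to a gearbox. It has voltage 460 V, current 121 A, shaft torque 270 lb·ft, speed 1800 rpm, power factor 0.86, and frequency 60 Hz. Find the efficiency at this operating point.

83.2 %

τ = 270 lb·ft × 1.356 = 366.1 N·m
ω = 2π × 1800/60 = 188.5 rad/s; P_out = τω = 366.1 × 188.5 = 69010 W
P_in = √3·V_L·I_L·cosφ = 1.732 × 460 × 121 × 0.86 = 82907 W
η = P_out / P_in = 69010 / 82907 = 0.832 = 83.2%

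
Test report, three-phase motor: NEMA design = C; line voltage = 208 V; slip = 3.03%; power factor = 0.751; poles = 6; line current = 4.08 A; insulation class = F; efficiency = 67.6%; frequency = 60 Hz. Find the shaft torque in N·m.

6.12 N·m

P_in = √3·V·I·cosφ = 1.732 × 208 × 4.08 × 0.751 = 1104 W
P_out = η·P_in = 0.676 × 1104 = 746 W
n_s = 120×60/6 = 1200 rpm; n = 1200×(1−0.0303) = 1164 rpm
ω = 2π×1164/60 = 121.9 rad/s
τ = P_out/ω = 746/121.9 = 6.12 N·m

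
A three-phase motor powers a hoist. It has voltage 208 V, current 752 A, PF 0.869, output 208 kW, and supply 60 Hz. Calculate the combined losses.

27.4 kW

P_in = √3·V·I·cosφ = 1.732×208×752×0.869 = 235423 W
P_out = 208000 W
Losses = P_in − P_out = 235423 − 208000 = 27423 W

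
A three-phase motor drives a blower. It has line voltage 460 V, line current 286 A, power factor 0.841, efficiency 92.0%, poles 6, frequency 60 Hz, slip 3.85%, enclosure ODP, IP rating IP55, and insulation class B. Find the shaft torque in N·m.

P_in = √3·V·I·cosφ = 1.732 × 460 × 286 × 0.841 = 191632 W
P_out = η·P_in = 0.92 × 191632 = 176301 W
n_s = 120×60/6 = 1200 rpm; n = 1200×(1−0.0385) = 1154 rpm
ω = 2π×1154/60 = 120.8 rad/s
τ = P_out/ω = 176301/120.8 = 1460 N·m

1460 N·m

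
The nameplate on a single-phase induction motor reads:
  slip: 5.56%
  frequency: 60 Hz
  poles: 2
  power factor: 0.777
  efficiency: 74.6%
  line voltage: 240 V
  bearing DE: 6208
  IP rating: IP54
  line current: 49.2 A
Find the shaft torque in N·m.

19.2 N·m

P_in = V·I·cosφ = 240 × 49.2 × 0.777 = 9175 W
P_out = η·P_in = 0.746 × 9175 = 6845 W
n_s = 120×60/2 = 3600 rpm; n = 3600×(1−0.0556) = 3400 rpm
ω = 2π×3400/60 = 356 rad/s
τ = P_out/ω = 6845/356 = 19.2 N·m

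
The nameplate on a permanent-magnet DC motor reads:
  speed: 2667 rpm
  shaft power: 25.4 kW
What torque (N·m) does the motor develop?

ω = 2π × 2667/60 = 279.3 rad/s
τ = P/ω = 25400/279.3 = 90.9 N·m

90.9 N·m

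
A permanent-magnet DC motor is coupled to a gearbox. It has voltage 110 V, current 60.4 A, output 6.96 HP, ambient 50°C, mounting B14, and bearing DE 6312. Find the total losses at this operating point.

1.45 kW

P_in = V·I = 110×60.4 = 6644 W
P_out = 6.96×746 = 5192 W
Losses = P_in − P_out = 6644 − 5192 = 1452 W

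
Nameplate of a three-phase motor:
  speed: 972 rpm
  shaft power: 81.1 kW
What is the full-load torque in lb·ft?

588 lb·ft

ω = 2π × 972/60 = 101.8 rad/s
τ = P/ω = 81100/101.8 = 796.7 N·m
In lb·ft: 796.7/1.356 = 588 lb·ft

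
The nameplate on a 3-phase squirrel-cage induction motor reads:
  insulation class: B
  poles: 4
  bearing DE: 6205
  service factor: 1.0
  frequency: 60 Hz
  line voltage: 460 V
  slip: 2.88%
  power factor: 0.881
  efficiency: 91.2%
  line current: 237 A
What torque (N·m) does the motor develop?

829 N·m

P_in = √3·V·I·cosφ = 1.732 × 460 × 237 × 0.881 = 166353 W
P_out = η·P_in = 0.912 × 166353 = 151714 W
n_s = 120×60/4 = 1800 rpm; n = 1800×(1−0.0288) = 1748 rpm
ω = 2π×1748/60 = 183.1 rad/s
τ = P_out/ω = 151714/183.1 = 829 N·m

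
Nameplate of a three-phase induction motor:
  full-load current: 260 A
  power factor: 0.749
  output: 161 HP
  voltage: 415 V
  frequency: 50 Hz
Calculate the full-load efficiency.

85.8 %

P_out = 161 × 746 = 120106 W
P_in = √3·V_L·I_L·cosφ = 1.732 × 415 × 260 × 0.749 = 139975 W
η = P_out / P_in = 120106 / 139975 = 0.858 = 85.8%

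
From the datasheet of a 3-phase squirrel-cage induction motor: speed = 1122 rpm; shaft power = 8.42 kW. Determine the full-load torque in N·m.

ω = 2π × 1122/60 = 117.5 rad/s
τ = P/ω = 8420/117.5 = 71.7 N·m

71.7 N·m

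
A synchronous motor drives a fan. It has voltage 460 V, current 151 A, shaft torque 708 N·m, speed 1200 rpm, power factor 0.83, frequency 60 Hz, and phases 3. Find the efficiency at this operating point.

89.1 %

ω = 2π × 1200/60 = 125.7 rad/s; P_out = τω = 708 × 125.7 = 88996 W
P_in = √3·V_L·I_L·cosφ = 1.732 × 460 × 151 × 0.83 = 99853 W
η = P_out / P_in = 88996 / 99853 = 0.891 = 89.1%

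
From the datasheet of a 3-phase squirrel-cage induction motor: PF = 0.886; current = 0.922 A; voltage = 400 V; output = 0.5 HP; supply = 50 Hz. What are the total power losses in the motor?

P_in = √3·V·I·cosφ = 1.732×400×0.922×0.886 = 566 W
P_out = 0.5×746 = 373 W
Losses = P_in − P_out = 566 − 373 = 193 W

193 W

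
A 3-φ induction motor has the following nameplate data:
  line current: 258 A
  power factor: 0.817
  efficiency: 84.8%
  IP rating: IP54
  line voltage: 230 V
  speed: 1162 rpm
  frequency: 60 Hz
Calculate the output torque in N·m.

585 N·m

P_in = √3·V·I·cosφ = 1.732 × 230 × 258 × 0.817 = 83969 W
P_out = η·P_in = 0.848 × 83969 = 71206 W
n = 1162 rpm
ω = 2π×1162/60 = 121.7 rad/s
τ = P_out/ω = 71206/121.7 = 585 N·m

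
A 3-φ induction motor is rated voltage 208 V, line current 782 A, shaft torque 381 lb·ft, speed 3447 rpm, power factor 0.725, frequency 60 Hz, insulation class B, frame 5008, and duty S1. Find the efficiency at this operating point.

τ = 381 lb·ft × 1.356 = 516.6 N·m
ω = 2π × 3447/60 = 361 rad/s; P_out = τω = 516.6 × 361 = 186493 W
P_in = √3·V_L·I_L·cosφ = 1.732 × 208 × 782 × 0.725 = 204247 W
η = P_out / P_in = 186493 / 204247 = 0.913 = 91.3%

91.3 %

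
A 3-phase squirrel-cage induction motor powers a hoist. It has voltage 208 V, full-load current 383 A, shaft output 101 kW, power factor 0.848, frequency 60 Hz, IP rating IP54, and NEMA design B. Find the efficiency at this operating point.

P_out = 101 kW = 101000 W
P_in = √3·V_L·I_L·cosφ = 1.732 × 208 × 383 × 0.848 = 117005 W
η = P_out / P_in = 101000 / 117005 = 0.863 = 86.3%

86.3 %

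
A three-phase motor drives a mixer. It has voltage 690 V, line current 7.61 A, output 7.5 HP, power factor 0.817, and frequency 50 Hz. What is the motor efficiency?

75.3 %

P_out = 7.5 × 746 = 5595 W
P_in = √3·V_L·I_L·cosφ = 1.732 × 690 × 7.61 × 0.817 = 7430 W
η = P_out / P_in = 5595 / 7430 = 0.753 = 75.3%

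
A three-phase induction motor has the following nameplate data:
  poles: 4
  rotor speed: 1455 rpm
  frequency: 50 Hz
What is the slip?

n_s = 120f/p = 120×50/4 = 1500 rpm
s = (n_s − n)/n_s = (1500 − 1455)/1500 = 0.0300

3.00 %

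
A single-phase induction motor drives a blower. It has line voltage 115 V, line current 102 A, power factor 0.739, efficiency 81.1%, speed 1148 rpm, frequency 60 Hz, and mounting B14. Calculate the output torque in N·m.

P_in = V·I·cosφ = 115 × 102 × 0.739 = 8668 W
P_out = η·P_in = 0.811 × 8668 = 7030 W
n = 1148 rpm
ω = 2π×1148/60 = 120.2 rad/s
τ = P_out/ω = 7030/120.2 = 58.5 N·m

58.5 N·m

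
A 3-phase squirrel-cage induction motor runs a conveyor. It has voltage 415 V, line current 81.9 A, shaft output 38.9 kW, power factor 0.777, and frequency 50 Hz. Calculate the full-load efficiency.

P_out = 38.9 kW = 38900 W
P_in = √3·V_L·I_L·cosφ = 1.732 × 415 × 81.9 × 0.777 = 45740 W
η = P_out / P_in = 38900 / 45740 = 0.850 = 85.0%

85.0 %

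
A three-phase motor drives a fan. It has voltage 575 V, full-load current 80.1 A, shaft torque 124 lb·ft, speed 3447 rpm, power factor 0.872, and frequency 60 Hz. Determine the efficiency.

τ = 124 lb·ft × 1.356 = 168.1 N·m
ω = 2π × 3447/60 = 361 rad/s; P_out = τω = 168.1 × 361 = 60684 W
P_in = √3·V_L·I_L·cosφ = 1.732 × 575 × 80.1 × 0.872 = 69561 W
η = P_out / P_in = 60684 / 69561 = 0.872 = 87.2%

87.2 %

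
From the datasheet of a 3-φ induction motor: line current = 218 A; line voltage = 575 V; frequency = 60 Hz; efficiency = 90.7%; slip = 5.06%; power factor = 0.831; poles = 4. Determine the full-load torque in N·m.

P_in = √3·V·I·cosφ = 1.732 × 575 × 218 × 0.831 = 180415 W
P_out = η·P_in = 0.907 × 180415 = 163636 W
n_s = 120×60/4 = 1800 rpm; n = 1800×(1−0.0506) = 1709 rpm
ω = 2π×1709/60 = 179 rad/s
τ = P_out/ω = 163636/179 = 914 N·m

914 N·m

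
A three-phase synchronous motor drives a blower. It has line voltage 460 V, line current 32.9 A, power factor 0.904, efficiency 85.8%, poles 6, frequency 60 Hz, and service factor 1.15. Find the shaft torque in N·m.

P_in = √3·V·I·cosφ = 1.732 × 460 × 32.9 × 0.904 = 23696 W
P_out = η·P_in = 0.858 × 23696 = 20331 W
n = n_s = 120×60/6 = 1200 rpm (synchronous)
ω = 2π×1200/60 = 125.7 rad/s
τ = P_out/ω = 20331/125.7 = 162 N·m

162 N·m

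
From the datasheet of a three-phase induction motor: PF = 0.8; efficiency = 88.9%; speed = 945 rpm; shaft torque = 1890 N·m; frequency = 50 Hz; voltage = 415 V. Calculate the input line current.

366 A

ω = 2π×945/60 = 98.96 rad/s; P_out = τω = 1890 × 98.96 = 187034 W
P_in = P_out / η = 187034 / 0.889 = 210387 W
I_L = P_in / (√3·V_L·cosφ) = 210387 / (1.732 × 415 × 0.8) = 366 A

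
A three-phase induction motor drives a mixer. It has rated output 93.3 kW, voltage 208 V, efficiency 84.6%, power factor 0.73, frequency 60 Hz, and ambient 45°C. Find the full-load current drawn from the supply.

P_out = 93.3 kW = 93300 W
P_in = P_out / η = 93300 / 0.846 = 110284 W
I_L = P_in / (√3·V_L·cosφ) = 110284 / (1.732 × 208 × 0.73) = 419 A

419 A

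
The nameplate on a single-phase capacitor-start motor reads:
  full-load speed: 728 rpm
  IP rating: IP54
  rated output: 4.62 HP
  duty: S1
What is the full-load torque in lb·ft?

P_out = 4.62 × 746 = 3447 W
ω = 2π × 728/60 = 76.24 rad/s
τ = P_out/ω = 3447/76.24 = 45.21 N·m
In lb·ft: 45.21/1.356 = 33.3 lb·ft

33.3 lb·ft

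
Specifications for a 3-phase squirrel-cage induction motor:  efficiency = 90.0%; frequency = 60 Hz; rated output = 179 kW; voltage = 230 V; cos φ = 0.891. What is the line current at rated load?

P_out = 179 kW = 179000 W
P_in = P_out / η = 179000 / 0.900 = 198889 W
I_L = P_in / (√3·V_L·cosφ) = 198889 / (1.732 × 230 × 0.891) = 560 A

560 A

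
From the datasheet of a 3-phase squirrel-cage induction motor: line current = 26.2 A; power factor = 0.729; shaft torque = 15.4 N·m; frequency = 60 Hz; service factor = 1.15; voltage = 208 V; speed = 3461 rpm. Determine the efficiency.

ω = 2π × 3461/60 = 362.4 rad/s; P_out = τω = 15.4 × 362.4 = 5581 W
P_in = √3·V_L·I_L·cosφ = 1.732 × 208 × 26.2 × 0.729 = 6881 W
η = P_out / P_in = 5581 / 6881 = 0.811 = 81.1%

81.1 %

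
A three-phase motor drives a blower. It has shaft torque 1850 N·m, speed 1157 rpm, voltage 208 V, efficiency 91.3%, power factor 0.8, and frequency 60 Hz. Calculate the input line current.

ω = 2π×1157/60 = 121.2 rad/s; P_out = τω = 1850 × 121.2 = 224220 W
P_in = P_out / η = 224220 / 0.913 = 245586 W
I_L = P_in / (√3·V_L·cosφ) = 245586 / (1.732 × 208 × 0.8) = 852 A

852 A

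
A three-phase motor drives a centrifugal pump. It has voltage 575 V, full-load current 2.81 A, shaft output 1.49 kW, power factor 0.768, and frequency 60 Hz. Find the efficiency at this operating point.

P_out = 1.49 kW = 1490 W
P_in = √3·V_L·I_L·cosφ = 1.732 × 575 × 2.81 × 0.768 = 2149 W
η = P_out / P_in = 1490 / 2149 = 0.693 = 69.3%

69.3 %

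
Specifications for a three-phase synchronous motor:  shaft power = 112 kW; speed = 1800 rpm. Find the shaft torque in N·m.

ω = 2π × 1800/60 = 188.5 rad/s
τ = P/ω = 112000/188.5 = 594 N·m

594 N·m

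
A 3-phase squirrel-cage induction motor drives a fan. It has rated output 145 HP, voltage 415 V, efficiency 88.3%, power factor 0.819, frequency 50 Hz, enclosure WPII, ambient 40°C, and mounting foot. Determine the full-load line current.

P_out = 145 × 746 = 108170 W
P_in = P_out / η = 108170 / 0.883 = 122503 W
I_L = P_in / (√3·V_L·cosφ) = 122503 / (1.732 × 415 × 0.819) = 208 A

208 A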